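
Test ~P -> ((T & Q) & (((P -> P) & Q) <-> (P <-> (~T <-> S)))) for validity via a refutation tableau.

Not valid

Assume the negation and expand:
Initial set: {~(~P -> ((T & Q) & (((P -> P) & Q) <-> (P <-> (~T <-> S)))))}.
~(~P -> ((T & Q) & (((P -> P) & Q) <-> (P <-> (~T <-> S))))): α-rule — add ~P, ~((T & Q) & (((P -> P) & Q) <-> (P <-> (~T <-> S)))).
~((T & Q) & (((P -> P) & Q) <-> (P <-> (~T <-> S)))): β-rule — branch into ~(T & Q)  //  ~(((P -> P) & Q) <-> (P <-> (~T <-> S))).
  branch 1 (add ~(T & Q)):
    ~(T & Q): β-rule — branch into ~T  //  ~Q.
      branch 1.1 (add ~T):
        ○ open, literals {P=0, T=0}.
      branch 1.2 (add ~Q):
        ○ open, literals {P=0, Q=0}.
  branch 2 (add ~(((P -> P) & Q) <-> (P <-> (~T <-> S)))):
    ~(((P -> P) & Q) <-> (P <-> (~T <-> S))): β-rule — branch into ((P -> P) & Q), ~(P <-> (~T <-> S))  //  ~((P -> P) & Q), (P <-> (~T <-> S)).
      branch 2.1 (add ((P -> P) & Q), ~(P <-> (~T <-> S))):
        ((P -> P) & Q): α-rule — add (P -> P), Q.
        ~(P <-> (~T <-> S)): β-rule — branch into P, ~(~T <-> S)  //  ~P, (~T <-> S).
          branch 2.1.1 (add P, ~(~T <-> S)):
            × closes — contains both P and ~P.
          branch 2.1.2 (add ~P, (~T <-> S)):
            (P -> P): β-rule — branch into ~P  //  P.
              branch 2.1.2.1 (add ~P):
                (~T <-> S): β-rule — branch into ~T, S  //  ~~T, ~S.
                  branch 2.1.2.1.1 (add ~T, S):
                    ○ open, literals {P=0, Q=1, S=1, T=0}.
                  branch 2.1.2.1.2 (add ~~T, ~S):
                    ○ open, literals {P=0, Q=1, S=0, T=1}.
              branch 2.1.2.2 (add P):
                × closes — contains both P and ~P.
      branch 2.2 (add ~((P -> P) & Q), (P <-> (~T <-> S))):
        ~((P -> P) & Q): β-rule — branch into ~(P -> P)  //  ~Q.
          branch 2.2.1 (add ~(P -> P)):
            ~(P -> P): α-rule — add P, ~P.
            × closes — contains both P and ~P.
          branch 2.2.2 (add ~Q):
            (P <-> (~T <-> S)): β-rule — branch into P, (~T <-> S)  //  ~P, ~(~T <-> S).
              branch 2.2.2.1 (add P, (~T <-> S)):
                × closes — contains both P and ~P.
              branch 2.2.2.2 (add ~P, ~(~T <-> S)):
                ~(~T <-> S): β-rule — branch into ~T, ~S  //  ~~T, S.
                  branch 2.2.2.2.1 (add ~T, ~S):
                    ○ open, literals {P=0, Q=0, S=0, T=0}.
                  branch 2.2.2.2.2 (add ~~T, S):
                    ○ open, literals {P=0, Q=0, S=1, T=1}.
4 branches closed, 6 open.
An open branch gives a countermodel: P=0, T=0 (unmentioned atoms arbitrary); under it the original formula is false.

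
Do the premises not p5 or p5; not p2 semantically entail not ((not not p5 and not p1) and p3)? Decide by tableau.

Initial set: {T (not p5 or p5); T not p2; F not ((not not p5 and not p1) and p3)}.
F not ((not not p5 and not p1) and p3): α-rule — add T (not not p5 and not p1), T p3.
T (not not p5 and not p1): α-rule — add T not not p5, T not p1.
T not not p5: drop double negation, giving T p5.
T (not p5 or p5): β-rule — branch into T not p5  //  T p5.
  branch 1 (add T not p5):
    × closes — contains both p5 and not p5.
  branch 2 (add T p5):
    ○ open, literals {p1=F, p2=F, p3=T, p5=T}.
1 branch closed, 1 open.
An open branch gives a countermodel: p1=F, p2=F, p3=T, p5=T (unmentioned atoms arbitrary); the premises hold there but the conclusion fails.

No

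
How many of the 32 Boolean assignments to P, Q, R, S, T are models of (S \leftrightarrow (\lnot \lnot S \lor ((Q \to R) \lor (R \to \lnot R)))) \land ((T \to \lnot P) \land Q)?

Initial set: {((S \leftrightarrow (\lnot \lnot S \lor ((Q \to R) \lor (R \to \lnot R)))) \land ((T \to \lnot P) \land Q))}.
((S \leftrightarrow (\lnot \lnot S \lor ((Q \to R) \lor (R \to \lnot R)))) \land ((T \to \lnot P) \land Q)): α-rule — add (S \leftrightarrow (\lnot \lnot S \lor ((Q \to R) \lor (R \to \lnot R)))), ((T \to \lnot P) \land Q).
((T \to \lnot P) \land Q): α-rule — add (T \to \lnot P), Q.
(S \leftrightarrow (\lnot \lnot S \lor ((Q \to R) \lor (R \to \lnot R)))): β-rule — branch into S, (\lnot \lnot S \lor ((Q \to R) \lor (R \to \lnot R)))  //  \lnot S, \lnot (\lnot \lnot S \lor ((Q \to R) \lor (R \to \lnot R))).
  branch 1 (add S, (\lnot \lnot S \lor ((Q \to R) \lor (R \to \lnot R)))):
    (T \to \lnot P): β-rule — branch into \lnot T  //  \lnot P.
      branch 1.1 (add \lnot T):
        (\lnot \lnot S \lor ((Q \to R) \lor (R \to \lnot R))): β-rule — branch into \lnot \lnot S  //  ((Q \to R) \lor (R \to \lnot R)).
          branch 1.1.1 (add \lnot \lnot S):
            \lnot \lnot S: drop double negation, giving S.
            ○ open, literals {Q=1, S=1, T=0}.
          branch 1.1.2 (add ((Q \to R) \lor (R \to \lnot R))):
            ((Q \to R) \lor (R \to \lnot R)): β-rule — branch into (Q \to R)  //  (R \to \lnot R).
              branch 1.1.2.1 (add (Q \to R)):
                (Q \to R): β-rule — branch into \lnot Q  //  R.
                  branch 1.1.2.1.1 (add \lnot Q):
                    × closes — contains both Q and \lnot Q.
                  branch 1.1.2.1.2 (add R):
                    ○ open, literals {Q=1, R=1, S=1, T=0}.
              branch 1.1.2.2 (add (R \to \lnot R)):
                (R \to \lnot R): β-rule — branch into \lnot R  //  \lnot R.
                  branch 1.1.2.2.1 (add \lnot R):
                    ○ open, literals {Q=1, R=0, S=1, T=0}.
                  branch 1.1.2.2.2 (add \lnot R):
                    ○ open, literals {Q=1, R=0, S=1, T=0}.
      branch 1.2 (add \lnot P):
        (\lnot \lnot S \lor ((Q \to R) \lor (R \to \lnot R))): β-rule — branch into \lnot \lnot S  //  ((Q \to R) \lor (R \to \lnot R)).
          branch 1.2.1 (add \lnot \lnot S):
            \lnot \lnot S: drop double negation, giving S.
            ○ open, literals {P=0, Q=1, S=1}.
          branch 1.2.2 (add ((Q \to R) \lor (R \to \lnot R))):
            ((Q \to R) \lor (R \to \lnot R)): β-rule — branch into (Q \to R)  //  (R \to \lnot R).
              branch 1.2.2.1 (add (Q \to R)):
                (Q \to R): β-rule — branch into \lnot Q  //  R.
                  branch 1.2.2.1.1 (add \lnot Q):
                    × closes — contains both Q and \lnot Q.
                  branch 1.2.2.1.2 (add R):
                    ○ open, literals {P=0, Q=1, R=1, S=1}.
              branch 1.2.2.2 (add (R \to \lnot R)):
                (R \to \lnot R): β-rule — branch into \lnot R  //  \lnot R.
                  branch 1.2.2.2.1 (add \lnot R):
                    ○ open, literals {P=0, Q=1, R=0, S=1}.
                  branch 1.2.2.2.2 (add \lnot R):
                    ○ open, literals {P=0, Q=1, R=0, S=1}.
  branch 2 (add \lnot S, \lnot (\lnot \lnot S \lor ((Q \to R) \lor (R \to \lnot R)))):
    \lnot (\lnot \lnot S \lor ((Q \to R) \lor (R \to \lnot R))): α-rule — add \lnot \lnot \lnot S, \lnot ((Q \to R) \lor (R \to \lnot R)).
    \lnot \lnot \lnot S: drop double negation, giving \lnot S.
    \lnot ((Q \to R) \lor (R \to \lnot R)): α-rule — add \lnot (Q \to R), \lnot (R \to \lnot R).
    \lnot (Q \to R): α-rule — add Q, \lnot R.
    \lnot (R \to \lnot R): α-rule — add R, \lnot \lnot R.
    × closes — contains both R and \lnot R.
3 branches closed, 8 open.
Each open branch fixes some atoms; the unmentioned ones are free. Counting distinct full assignments: branch {Q=1, S=1, T=0} (P, R) contributes 4 new; branch {Q=1, R=1, S=1, T=0} (P) contributes 0 new; branch {Q=1, R=0, S=1, T=0} (P) contributes 0 new; branch {Q=1, R=0, S=1, T=0} (P) contributes 0 new; branch {P=0, Q=1, S=1} (R, T) contributes 2 new; branch {P=0, Q=1, R=1, S=1} (T) contributes 0 new; branch {P=0, Q=1, R=0, S=1} (T) contributes 0 new; branch {P=0, Q=1, R=0, S=1} (T) contributes 0 new. Total: 6.

6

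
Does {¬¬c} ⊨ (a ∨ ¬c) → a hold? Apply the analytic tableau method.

Yes

Initial set: {T ¬¬c; F ((a ∨ ¬c) → a)}.
T ¬¬c: drop double negation, giving T c.
F ((a ∨ ¬c) → a): α-rule — add T (a ∨ ¬c), F a.
T (a ∨ ¬c): β-rule — branch into T a  //  T ¬c.
  branch 1 (add T a):
    × closes — contains both a and ¬a.
  branch 2 (add T ¬c):
    × closes — contains both c and ¬c.
All 2 branches close.
Every branch closed, so the premises entail the conclusion.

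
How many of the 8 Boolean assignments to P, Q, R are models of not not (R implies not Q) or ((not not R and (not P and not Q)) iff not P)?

7

Initial set: {(not not (R implies not Q) or ((not not R and (not P and not Q)) iff not P))}.
(not not (R implies not Q) or ((not not R and (not P and not Q)) iff not P)): β-rule — branch into not not (R implies not Q)  //  ((not not R and (not P and not Q)) iff not P).
  branch 1 (add not not (R implies not Q)):
    not not (R implies not Q): drop double negation, giving (R implies not Q).
    (R implies not Q): β-rule — branch into not R  //  not Q.
      branch 1.1 (add not R):
        ○ open, literals {R=false}.
      branch 1.2 (add not Q):
        ○ open, literals {Q=false}.
  branch 2 (add ((not not R and (not P and not Q)) iff not P)):
    ((not not R and (not P and not Q)) iff not P): β-rule — branch into (not not R and (not P and not Q)), not P  //  not (not not R and (not P and not Q)), not not P.
      branch 2.1 (add (not not R and (not P and not Q)), not P):
        (not not R and (not P and not Q)): α-rule — add not not R, (not P and not Q).
        not not R: drop double negation, giving R.
        (not P and not Q): α-rule — add not P, not Q.
        ○ open, literals {P=false, Q=false, R=true}.
      branch 2.2 (add not (not not R and (not P and not Q)), not not P):
        not (not not R and (not P and not Q)): β-rule — branch into not not not R  //  not (not P and not Q).
          branch 2.2.1 (add not not not R):
            not not not R: drop double negation, giving not R.
            ○ open, literals {P=true, R=false}.
          branch 2.2.2 (add not (not P and not Q)):
            not (not P and not Q): β-rule — branch into not not P  //  not not Q.
              branch 2.2.2.1 (add not not P):
                ○ open, literals {P=true}.
              branch 2.2.2.2 (add not not Q):
                ○ open, literals {P=true, Q=true}.
0 branches closed, 6 open.
Each open branch fixes some atoms; the unmentioned ones are free. Counting distinct full assignments: branch {R=false} (P, Q) contributes 4 new; branch {Q=false} (P, R) contributes 2 new; branch {P=false, Q=false, R=true} (none free) contributes 0 new; branch {P=true, R=false} (Q) contributes 0 new; branch {P=true} (Q, R) contributes 1 new; branch {P=true, Q=true} (R) contributes 0 new. Total: 7.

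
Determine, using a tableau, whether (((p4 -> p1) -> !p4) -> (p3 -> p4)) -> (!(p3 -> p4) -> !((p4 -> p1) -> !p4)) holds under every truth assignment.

Valid

Assume the negation and expand:
Initial set: {!((((p4 -> p1) -> !p4) -> (p3 -> p4)) -> (!(p3 -> p4) -> !((p4 -> p1) -> !p4)))}.
!((((p4 -> p1) -> !p4) -> (p3 -> p4)) -> (!(p3 -> p4) -> !((p4 -> p1) -> !p4))): α-rule — add (((p4 -> p1) -> !p4) -> (p3 -> p4)), !(!(p3 -> p4) -> !((p4 -> p1) -> !p4)).
!(!(p3 -> p4) -> !((p4 -> p1) -> !p4)): α-rule — add !(p3 -> p4), !!((p4 -> p1) -> !p4).
!(p3 -> p4): α-rule — add p3, !p4.
(((p4 -> p1) -> !p4) -> (p3 -> p4)): β-rule — branch into !((p4 -> p1) -> !p4)  //  (p3 -> p4).
  branch 1 (add !((p4 -> p1) -> !p4)):
    !((p4 -> p1) -> !p4): α-rule — add (p4 -> p1), !!p4.
    × closes — contains both p4 and !p4.
  branch 2 (add (p3 -> p4)):
    !!((p4 -> p1) -> !p4): β-rule — branch into !(p4 -> p1)  //  !p4.
      branch 2.1 (add !(p4 -> p1)):
        !(p4 -> p1): α-rule — add p4, !p1.
        × closes — contains both p4 and !p4.
      branch 2.2 (add !p4):
        (p3 -> p4): β-rule — branch into !p3  //  p4.
          branch 2.2.1 (add !p3):
            × closes — contains both p3 and !p3.
          branch 2.2.2 (add p4):
            × closes — contains both p4 and !p4.
All 4 branches close.
Every branch closed, so the negation is unsatisfiable and the formula is valid.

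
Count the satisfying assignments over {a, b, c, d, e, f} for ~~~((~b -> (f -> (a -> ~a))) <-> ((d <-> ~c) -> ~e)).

Initial set: {T ~~~((~b -> (f -> (a -> ~a))) <-> ((d <-> ~c) -> ~e))}.
T ~~~((~b -> (f -> (a -> ~a))) <-> ((d <-> ~c) -> ~e)): drop double negation, giving T ~((~b -> (f -> (a -> ~a))) <-> ((d <-> ~c) -> ~e)).
T ~((~b -> (f -> (a -> ~a))) <-> ((d <-> ~c) -> ~e)): β-rule — branch into T (~b -> (f -> (a -> ~a))), F ((d <-> ~c) -> ~e)  //  F (~b -> (f -> (a -> ~a))), T ((d <-> ~c) -> ~e).
  branch 1 (add T (~b -> (f -> (a -> ~a))), F ((d <-> ~c) -> ~e)):
    F ((d <-> ~c) -> ~e): α-rule — add T (d <-> ~c), F ~e.
    T (~b -> (f -> (a -> ~a))): β-rule — branch into F ~b  //  T (f -> (a -> ~a)).
      branch 1.1 (add F ~b):
        T (d <-> ~c): β-rule — branch into T d, T ~c  //  F d, F ~c.
          branch 1.1.1 (add T d, T ~c):
            ○ open, literals {b=1, c=0, d=1, e=1}.
          branch 1.1.2 (add F d, F ~c):
            ○ open, literals {b=1, c=1, d=0, e=1}.
      branch 1.2 (add T (f -> (a -> ~a))):
        T (d <-> ~c): β-rule — branch into T d, T ~c  //  F d, F ~c.
          branch 1.2.1 (add T d, T ~c):
            T (f -> (a -> ~a)): β-rule — branch into F f  //  T (a -> ~a).
              branch 1.2.1.1 (add F f):
                ○ open, literals {c=0, d=1, e=1, f=0}.
              branch 1.2.1.2 (add T (a -> ~a)):
                T (a -> ~a): β-rule — branch into F a  //  T ~a.
                  branch 1.2.1.2.1 (add F a):
                    ○ open, literals {a=0, c=0, d=1, e=1}.
                  branch 1.2.1.2.2 (add T ~a):
                    ○ open, literals {a=0, c=0, d=1, e=1}.
          branch 1.2.2 (add F d, F ~c):
            T (f -> (a -> ~a)): β-rule — branch into F f  //  T (a -> ~a).
              branch 1.2.2.1 (add F f):
                ○ open, literals {c=1, d=0, e=1, f=0}.
              branch 1.2.2.2 (add T (a -> ~a)):
                T (a -> ~a): β-rule — branch into F a  //  T ~a.
                  branch 1.2.2.2.1 (add F a):
                    ○ open, literals {a=0, c=1, d=0, e=1}.
                  branch 1.2.2.2.2 (add T ~a):
                    ○ open, literals {a=0, c=1, d=0, e=1}.
  branch 2 (add F (~b -> (f -> (a -> ~a))), T ((d <-> ~c) -> ~e)):
    F (~b -> (f -> (a -> ~a))): α-rule — add T ~b, F (f -> (a -> ~a)).
    F (f -> (a -> ~a)): α-rule — add T f, F (a -> ~a).
    F (a -> ~a): α-rule — add T a, F ~a.
    T ((d <-> ~c) -> ~e): β-rule — branch into F (d <-> ~c)  //  T ~e.
      branch 2.1 (add F (d <-> ~c)):
        F (d <-> ~c): β-rule — branch into T d, F ~c  //  F d, T ~c.
          branch 2.1.1 (add T d, F ~c):
            ○ open, literals {a=1, b=0, c=1, d=1, f=1}.
          branch 2.1.2 (add F d, T ~c):
            ○ open, literals {a=1, b=0, c=0, d=0, f=1}.
      branch 2.2 (add T ~e):
        ○ open, literals {a=1, b=0, e=0, f=1}.
0 branches closed, 11 open.
Each open branch fixes some atoms; the unmentioned ones are free. Counting distinct full assignments: branch {b=1, c=0, d=1, e=1} (a, f) contributes 4 new; branch {b=1, c=1, d=0, e=1} (a, f) contributes 4 new; branch {c=0, d=1, e=1, f=0} (a, b) contributes 2 new; branch {a=0, c=0, d=1, e=1} (b, f) contributes 1 new; branch {a=0, c=0, d=1, e=1} (b, f) contributes 0 new; branch {c=1, d=0, e=1, f=0} (a, b) contributes 2 new; branch {a=0, c=1, d=0, e=1} (b, f) contributes 1 new; branch {a=0, c=1, d=0, e=1} (b, f) contributes 0 new; branch {a=1, b=0, c=1, d=1, f=1} (e) contributes 2 new; branch {a=1, b=0, c=0, d=0, f=1} (e) contributes 2 new; branch {a=1, b=0, e=0, f=1} (c, d) contributes 2 new. Total: 20.

20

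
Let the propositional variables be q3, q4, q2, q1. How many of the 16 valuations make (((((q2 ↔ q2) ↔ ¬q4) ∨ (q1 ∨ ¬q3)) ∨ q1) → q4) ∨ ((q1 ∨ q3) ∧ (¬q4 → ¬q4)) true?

Initial set: {((((((q2 ↔ q2) ↔ ¬q4) ∨ (q1 ∨ ¬q3)) ∨ q1) → q4) ∨ ((q1 ∨ q3) ∧ (¬q4 → ¬q4)))}.
((((((q2 ↔ q2) ↔ ¬q4) ∨ (q1 ∨ ¬q3)) ∨ q1) → q4) ∨ ((q1 ∨ q3) ∧ (¬q4 → ¬q4))): β-rule — branch into (((((q2 ↔ q2) ↔ ¬q4) ∨ (q1 ∨ ¬q3)) ∨ q1) → q4)  //  ((q1 ∨ q3) ∧ (¬q4 → ¬q4)).
  branch 1 (add (((((q2 ↔ q2) ↔ ¬q4) ∨ (q1 ∨ ¬q3)) ∨ q1) → q4)):
    (((((q2 ↔ q2) ↔ ¬q4) ∨ (q1 ∨ ¬q3)) ∨ q1) → q4): β-rule — branch into ¬((((q2 ↔ q2) ↔ ¬q4) ∨ (q1 ∨ ¬q3)) ∨ q1)  //  q4.
      branch 1.1 (add ¬((((q2 ↔ q2) ↔ ¬q4) ∨ (q1 ∨ ¬q3)) ∨ q1)):
        ¬((((q2 ↔ q2) ↔ ¬q4) ∨ (q1 ∨ ¬q3)) ∨ q1): α-rule — add ¬(((q2 ↔ q2) ↔ ¬q4) ∨ (q1 ∨ ¬q3)), ¬q1.
        ¬(((q2 ↔ q2) ↔ ¬q4) ∨ (q1 ∨ ¬q3)): α-rule — add ¬((q2 ↔ q2) ↔ ¬q4), ¬(q1 ∨ ¬q3).
        ¬(q1 ∨ ¬q3): α-rule — add ¬q1, ¬¬q3.
        ¬((q2 ↔ q2) ↔ ¬q4): β-rule — branch into (q2 ↔ q2), ¬¬q4  //  ¬(q2 ↔ q2), ¬q4.
          branch 1.1.1 (add (q2 ↔ q2), ¬¬q4):
            (q2 ↔ q2): β-rule — branch into q2, q2  //  ¬q2, ¬q2.
              branch 1.1.1.1 (add q2, q2):
                ○ open, literals {q1=false, q2=true, q3=true, q4=true}.
              branch 1.1.1.2 (add ¬q2, ¬q2):
                ○ open, literals {q1=false, q2=false, q3=true, q4=true}.
          branch 1.1.2 (add ¬(q2 ↔ q2), ¬q4):
            ¬(q2 ↔ q2): β-rule — branch into q2, ¬q2  //  ¬q2, q2.
              branch 1.1.2.1 (add q2, ¬q2):
                × closes — contains both q2 and ¬q2.
              branch 1.1.2.2 (add ¬q2, q2):
                × closes — contains both q2 and ¬q2.
      branch 1.2 (add q4):
        ○ open, literals {q4=true}.
  branch 2 (add ((q1 ∨ q3) ∧ (¬q4 → ¬q4))):
    ((q1 ∨ q3) ∧ (¬q4 → ¬q4)): α-rule — add (q1 ∨ q3), (¬q4 → ¬q4).
    (q1 ∨ q3): β-rule — branch into q1  //  q3.
      branch 2.1 (add q1):
        (¬q4 → ¬q4): β-rule — branch into ¬¬q4  //  ¬q4.
          branch 2.1.1 (add ¬¬q4):
            ○ open, literals {q1=true, q4=true}.
          branch 2.1.2 (add ¬q4):
            ○ open, literals {q1=true, q4=false}.
      branch 2.2 (add q3):
        (¬q4 → ¬q4): β-rule — branch into ¬¬q4  //  ¬q4.
          branch 2.2.1 (add ¬¬q4):
            ○ open, literals {q3=true, q4=true}.
          branch 2.2.2 (add ¬q4):
            ○ open, literals {q3=true, q4=false}.
2 branches closed, 7 open.
Each open branch fixes some atoms; the unmentioned ones are free. Counting distinct full assignments: branch {q1=false, q2=true, q3=true, q4=true} (none free) contributes 1 new; branch {q1=false, q2=false, q3=true, q4=true} (none free) contributes 1 new; branch {q4=true} (q3, q2, q1) contributes 6 new; branch {q1=true, q4=true} (q3, q2) contributes 0 new; branch {q1=true, q4=false} (q3, q2) contributes 4 new; branch {q3=true, q4=true} (q2, q1) contributes 0 new; branch {q3=true, q4=false} (q2, q1) contributes 2 new. Total: 14.

14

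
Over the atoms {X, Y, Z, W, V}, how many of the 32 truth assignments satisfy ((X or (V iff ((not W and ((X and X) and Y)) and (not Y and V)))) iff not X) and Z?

4

Initial set: {T (((X or (V iff ((not W and ((X and X) and Y)) and (not Y and V)))) iff not X) and Z)}.
T (((X or (V iff ((not W and ((X and X) and Y)) and (not Y and V)))) iff not X) and Z): α-rule — add T ((X or (V iff ((not W and ((X and X) and Y)) and (not Y and V)))) iff not X), T Z.
T ((X or (V iff ((not W and ((X and X) and Y)) and (not Y and V)))) iff not X): β-rule — branch into T (X or (V iff ((not W and ((X and X) and Y)) and (not Y and V)))), T not X  //  F (X or (V iff ((not W and ((X and X) and Y)) and (not Y and V)))), F not X.
  branch 1 (add T (X or (V iff ((not W and ((X and X) and Y)) and (not Y and V)))), T not X):
    T (X or (V iff ((not W and ((X and X) and Y)) and (not Y and V)))): β-rule — branch into T X  //  T (V iff ((not W and ((X and X) and Y)) and (not Y and V))).
      branch 1.1 (add T X):
        × closes — contains both X and not X.
      branch 1.2 (add T (V iff ((not W and ((X and X) and Y)) and (not Y and V)))):
        T (V iff ((not W and ((X and X) and Y)) and (not Y and V))): β-rule — branch into T V, T ((not W and ((X and X) and Y)) and (not Y and V))  //  F V, F ((not W and ((X and X) and Y)) and (not Y and V)).
          branch 1.2.1 (add T V, T ((not W and ((X and X) and Y)) and (not Y and V))):
            T ((not W and ((X and X) and Y)) and (not Y and V)): α-rule — add T (not W and ((X and X) and Y)), T (not Y and V).
            T (not W and ((X and X) and Y)): α-rule — add T not W, T ((X and X) and Y).
            T (not Y and V): α-rule — add T not Y, T V.
            T ((X and X) and Y): α-rule — add T (X and X), T Y.
            × closes — contains both Y and not Y.
          branch 1.2.2 (add F V, F ((not W and ((X and X) and Y)) and (not Y and V))):
            F ((not W and ((X and X) and Y)) and (not Y and V)): β-rule — branch into F (not W and ((X and X) and Y))  //  F (not Y and V).
              branch 1.2.2.1 (add F (not W and ((X and X) and Y))):
                F (not W and ((X and X) and Y)): β-rule — branch into F not W  //  F ((X and X) and Y).
                  branch 1.2.2.1.1 (add F not W):
                    ○ open, literals {V=0, W=1, X=0, Z=1}.
                  branch 1.2.2.1.2 (add F ((X and X) and Y)):
                    F ((X and X) and Y): β-rule — branch into F (X and X)  //  F Y.
                      branch 1.2.2.1.2.1 (add F (X and X)):
                        F (X and X): β-rule — branch into F X  //  F X.
                          branch 1.2.2.1.2.1.1 (add F X):
                            ○ open, literals {V=0, X=0, Z=1}.
                          branch 1.2.2.1.2.1.2 (add F X):
                            ○ open, literals {V=0, X=0, Z=1}.
                      branch 1.2.2.1.2.2 (add F Y):
                        ○ open, literals {V=0, X=0, Y=0, Z=1}.
              branch 1.2.2.2 (add F (not Y and V)):
                F (not Y and V): β-rule — branch into F not Y  //  F V.
                  branch 1.2.2.2.1 (add F not Y):
                    ○ open, literals {V=0, X=0, Y=1, Z=1}.
                  branch 1.2.2.2.2 (add F V):
                    ○ open, literals {V=0, X=0, Z=1}.
  branch 2 (add F (X or (V iff ((not W and ((X and X) and Y)) and (not Y and V)))), F not X):
    F (X or (V iff ((not W and ((X and X) and Y)) and (not Y and V)))): α-rule — add F X, F (V iff ((not W and ((X and X) and Y)) and (not Y and V))).
    × closes — contains both X and not X.
3 branches closed, 6 open.
Each open branch fixes some atoms; the unmentioned ones are free. Counting distinct full assignments: branch {V=0, W=1, X=0, Z=1} (Y) contributes 2 new; branch {V=0, X=0, Z=1} (Y, W) contributes 2 new; branch {V=0, X=0, Z=1} (Y, W) contributes 0 new; branch {V=0, X=0, Y=0, Z=1} (W) contributes 0 new; branch {V=0, X=0, Y=1, Z=1} (W) contributes 0 new; branch {V=0, X=0, Z=1} (Y, W) contributes 0 new. Total: 4.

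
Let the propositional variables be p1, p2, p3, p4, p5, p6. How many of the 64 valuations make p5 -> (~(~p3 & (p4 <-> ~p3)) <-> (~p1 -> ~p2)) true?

Initial set: {(p5 -> (~(~p3 & (p4 <-> ~p3)) <-> (~p1 -> ~p2)))}.
(p5 -> (~(~p3 & (p4 <-> ~p3)) <-> (~p1 -> ~p2))): β-rule — branch into ~p5  //  (~(~p3 & (p4 <-> ~p3)) <-> (~p1 -> ~p2)).
  branch 1 (add ~p5):
    ○ open, literals {p5=false}.
  branch 2 (add (~(~p3 & (p4 <-> ~p3)) <-> (~p1 -> ~p2))):
    (~(~p3 & (p4 <-> ~p3)) <-> (~p1 -> ~p2)): β-rule — branch into ~(~p3 & (p4 <-> ~p3)), (~p1 -> ~p2)  //  ~~(~p3 & (p4 <-> ~p3)), ~(~p1 -> ~p2).
      branch 2.1 (add ~(~p3 & (p4 <-> ~p3)), (~p1 -> ~p2)):
        ~(~p3 & (p4 <-> ~p3)): β-rule — branch into ~~p3  //  ~(p4 <-> ~p3).
          branch 2.1.1 (add ~~p3):
            (~p1 -> ~p2): β-rule — branch into ~~p1  //  ~p2.
              branch 2.1.1.1 (add ~~p1):
                ○ open, literals {p1=true, p3=true}.
              branch 2.1.1.2 (add ~p2):
                ○ open, literals {p2=false, p3=true}.
          branch 2.1.2 (add ~(p4 <-> ~p3)):
            (~p1 -> ~p2): β-rule — branch into ~~p1  //  ~p2.
              branch 2.1.2.1 (add ~~p1):
                ~(p4 <-> ~p3): β-rule — branch into p4, ~~p3  //  ~p4, ~p3.
                  branch 2.1.2.1.1 (add p4, ~~p3):
                    ○ open, literals {p1=true, p3=true, p4=true}.
                  branch 2.1.2.1.2 (add ~p4, ~p3):
                    ○ open, literals {p1=true, p3=false, p4=false}.
              branch 2.1.2.2 (add ~p2):
                ~(p4 <-> ~p3): β-rule — branch into p4, ~~p3  //  ~p4, ~p3.
                  branch 2.1.2.2.1 (add p4, ~~p3):
                    ○ open, literals {p2=false, p3=true, p4=true}.
                  branch 2.1.2.2.2 (add ~p4, ~p3):
                    ○ open, literals {p2=false, p3=false, p4=false}.
      branch 2.2 (add ~~(~p3 & (p4 <-> ~p3)), ~(~p1 -> ~p2)):
        ~~(~p3 & (p4 <-> ~p3)): α-rule — add ~p3, (p4 <-> ~p3).
        ~(~p1 -> ~p2): α-rule — add ~p1, ~~p2.
        (p4 <-> ~p3): β-rule — branch into p4, ~p3  //  ~p4, ~~p3.
          branch 2.2.1 (add p4, ~p3):
            ○ open, literals {p1=false, p2=true, p3=false, p4=true}.
          branch 2.2.2 (add ~p4, ~~p3):
            × closes — contains both p3 and ~p3.
1 branch closed, 8 open.
Each open branch fixes some atoms; the unmentioned ones are free. Counting distinct full assignments: branch {p5=false} (p1, p2, p3, p4, p6) contributes 32 new; branch {p1=true, p3=true} (p2, p4, p5, p6) contributes 8 new; branch {p2=false, p3=true} (p1, p4, p5, p6) contributes 4 new; branch {p1=true, p3=true, p4=true} (p2, p5, p6) contributes 0 new; branch {p1=true, p3=false, p4=false} (p2, p5, p6) contributes 4 new; branch {p2=false, p3=true, p4=true} (p1, p5, p6) contributes 0 new; branch {p2=false, p3=false, p4=false} (p1, p5, p6) contributes 2 new; branch {p1=false, p2=true, p3=false, p4=true} (p5, p6) contributes 2 new. Total: 52.

52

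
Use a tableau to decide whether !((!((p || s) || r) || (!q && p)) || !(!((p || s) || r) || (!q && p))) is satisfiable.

Unsatisfiable

Initial set: {!((!((p || s) || r) || (!q && p)) || !(!((p || s) || r) || (!q && p)))}.
!((!((p || s) || r) || (!q && p)) || !(!((p || s) || r) || (!q && p))): α-rule — add !(!((p || s) || r) || (!q && p)), !!(!((p || s) || r) || (!q && p)).
!(!((p || s) || r) || (!q && p)): α-rule — add !!((p || s) || r), !(!q && p).
!!(!((p || s) || r) || (!q && p)): β-rule — branch into !((p || s) || r)  //  (!q && p).
  branch 1 (add !((p || s) || r)):
    !((p || s) || r): α-rule — add !(p || s), !r.
    !(p || s): α-rule — add !p, !s.
    !!((p || s) || r): β-rule — branch into (p || s)  //  r.
      branch 1.1 (add (p || s)):
        !(!q && p): β-rule — branch into !!q  //  !p.
          branch 1.1.1 (add !!q):
            (p || s): β-rule — branch into p  //  s.
              branch 1.1.1.1 (add p):
                × closes — contains both p and !p.
              branch 1.1.1.2 (add s):
                × closes — contains both s and !s.
          branch 1.1.2 (add !p):
            (p || s): β-rule — branch into p  //  s.
              branch 1.1.2.1 (add p):
                × closes — contains both p and !p.
              branch 1.1.2.2 (add s):
                × closes — contains both s and !s.
      branch 1.2 (add r):
        × closes — contains both r and !r.
  branch 2 (add (!q && p)):
    (!q && p): α-rule — add !q, p.
    !!((p || s) || r): β-rule — branch into (p || s)  //  r.
      branch 2.1 (add (p || s)):
        !(!q && p): β-rule — branch into !!q  //  !p.
          branch 2.1.1 (add !!q):
            × closes — contains both q and !q.
          branch 2.1.2 (add !p):
            × closes — contains both p and !p.
      branch 2.2 (add r):
        !(!q && p): β-rule — branch into !!q  //  !p.
          branch 2.2.1 (add !!q):
            × closes — contains both q and !q.
          branch 2.2.2 (add !p):
            × closes — contains both p and !p.
All 9 branches close.
Every branch closed; the formula is unsatisfiable.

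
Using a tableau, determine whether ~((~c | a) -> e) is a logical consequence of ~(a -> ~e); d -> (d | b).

No

Initial set: {~(a -> ~e); (d -> (d | b)); ~~((~c | a) -> e)}.
~(a -> ~e): α-rule — add a, ~~e.
(d -> (d | b)): β-rule — branch into ~d  //  (d | b).
  branch 1 (add ~d):
    ~~((~c | a) -> e): β-rule — branch into ~(~c | a)  //  e.
      branch 1.1 (add ~(~c | a)):
        ~(~c | a): α-rule — add ~~c, ~a.
        × closes — contains both a and ~a.
      branch 1.2 (add e):
        ○ open, literals {a=1, d=0, e=1}.
  branch 2 (add (d | b)):
    ~~((~c | a) -> e): β-rule — branch into ~(~c | a)  //  e.
      branch 2.1 (add ~(~c | a)):
        ~(~c | a): α-rule — add ~~c, ~a.
        × closes — contains both a and ~a.
      branch 2.2 (add e):
        (d | b): β-rule — branch into d  //  b.
          branch 2.2.1 (add d):
            ○ open, literals {a=1, d=1, e=1}.
          branch 2.2.2 (add b):
            ○ open, literals {a=1, b=1, e=1}.
2 branches closed, 3 open.
An open branch gives a countermodel: a=1, d=0, e=1 (unmentioned atoms arbitrary); the premises hold there but the conclusion fails.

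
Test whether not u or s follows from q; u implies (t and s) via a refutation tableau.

Initial set: {q; (u implies (t and s)); not (not u or s)}.
not (not u or s): α-rule — add not not u, not s.
(u implies (t and s)): β-rule — branch into not u  //  (t and s).
  branch 1 (add not u):
    × closes — contains both u and not u.
  branch 2 (add (t and s)):
    (t and s): α-rule — add t, s.
    × closes — contains both s and not s.
All 2 branches close.
Every branch closed, so the premises entail the conclusion.

Yes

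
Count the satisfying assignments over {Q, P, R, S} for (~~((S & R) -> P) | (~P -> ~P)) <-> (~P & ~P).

8

Initial set: {((~~((S & R) -> P) | (~P -> ~P)) <-> (~P & ~P))}.
((~~((S & R) -> P) | (~P -> ~P)) <-> (~P & ~P)): β-rule — branch into (~~((S & R) -> P) | (~P -> ~P)), (~P & ~P)  //  ~(~~((S & R) -> P) | (~P -> ~P)), ~(~P & ~P).
  branch 1 (add (~~((S & R) -> P) | (~P -> ~P)), (~P & ~P)):
    (~P & ~P): α-rule — add ~P, ~P.
    (~~((S & R) -> P) | (~P -> ~P)): β-rule — branch into ~~((S & R) -> P)  //  (~P -> ~P).
      branch 1.1 (add ~~((S & R) -> P)):
        ~~((S & R) -> P): drop double negation, giving ((S & R) -> P).
        ((S & R) -> P): β-rule — branch into ~(S & R)  //  P.
          branch 1.1.1 (add ~(S & R)):
            ~(S & R): β-rule — branch into ~S  //  ~R.
              branch 1.1.1.1 (add ~S):
                ○ open, literals {P=0, S=0}.
              branch 1.1.1.2 (add ~R):
                ○ open, literals {P=0, R=0}.
          branch 1.1.2 (add P):
            × closes — contains both P and ~P.
      branch 1.2 (add (~P -> ~P)):
        (~P -> ~P): β-rule — branch into ~~P  //  ~P.
          branch 1.2.1 (add ~~P):
            × closes — contains both P and ~P.
          branch 1.2.2 (add ~P):
            ○ open, literals {P=0}.
  branch 2 (add ~(~~((S & R) -> P) | (~P -> ~P)), ~(~P & ~P)):
    ~(~~((S & R) -> P) | (~P -> ~P)): α-rule — add ~~~((S & R) -> P), ~(~P -> ~P).
    ~~~((S & R) -> P): drop double negation, giving ~((S & R) -> P).
    ~(~P -> ~P): α-rule — add ~P, ~~P.
    × closes — contains both P and ~P.
3 branches closed, 3 open.
Each open branch fixes some atoms; the unmentioned ones are free. Counting distinct full assignments: branch {P=0, S=0} (Q, R) contributes 4 new; branch {P=0, R=0} (Q, S) contributes 2 new; branch {P=0} (Q, R, S) contributes 2 new. Total: 8.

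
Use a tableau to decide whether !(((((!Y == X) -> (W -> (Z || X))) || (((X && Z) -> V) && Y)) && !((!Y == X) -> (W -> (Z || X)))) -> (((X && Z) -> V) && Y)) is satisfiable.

Unsatisfiable

Initial set: {T !(((((!Y == X) -> (W -> (Z || X))) || (((X && Z) -> V) && Y)) && !((!Y == X) -> (W -> (Z || X)))) -> (((X && Z) -> V) && Y))}.
T !(((((!Y == X) -> (W -> (Z || X))) || (((X && Z) -> V) && Y)) && !((!Y == X) -> (W -> (Z || X)))) -> (((X && Z) -> V) && Y)): α-rule — add T ((((!Y == X) -> (W -> (Z || X))) || (((X && Z) -> V) && Y)) && !((!Y == X) -> (W -> (Z || X)))), F (((X && Z) -> V) && Y).
T ((((!Y == X) -> (W -> (Z || X))) || (((X && Z) -> V) && Y)) && !((!Y == X) -> (W -> (Z || X)))): α-rule — add T (((!Y == X) -> (W -> (Z || X))) || (((X && Z) -> V) && Y)), T !((!Y == X) -> (W -> (Z || X))).
T !((!Y == X) -> (W -> (Z || X))): α-rule — add T (!Y == X), F (W -> (Z || X)).
F (W -> (Z || X)): α-rule — add T W, F (Z || X).
F (Z || X): α-rule — add F Z, F X.
F (((X && Z) -> V) && Y): β-rule — branch into F ((X && Z) -> V)  //  F Y.
  branch 1 (add F ((X && Z) -> V)):
    F ((X && Z) -> V): α-rule — add T (X && Z), F V.
    T (X && Z): α-rule — add T X, T Z.
    × closes — contains both X and !X.
  branch 2 (add F Y):
    T (((!Y == X) -> (W -> (Z || X))) || (((X && Z) -> V) && Y)): β-rule — branch into T ((!Y == X) -> (W -> (Z || X)))  //  T (((X && Z) -> V) && Y).
      branch 2.1 (add T ((!Y == X) -> (W -> (Z || X)))):
        T (!Y == X): β-rule — branch into T !Y, T X  //  F !Y, F X.
          branch 2.1.1 (add T !Y, T X):
            × closes — contains both X and !X.
          branch 2.1.2 (add F !Y, F X):
            × closes — contains both Y and !Y.
      branch 2.2 (add T (((X && Z) -> V) && Y)):
        T (((X && Z) -> V) && Y): α-rule — add T ((X && Z) -> V), T Y.
        × closes — contains both Y and !Y.
All 4 branches close.
Every branch closed; the formula is unsatisfiable.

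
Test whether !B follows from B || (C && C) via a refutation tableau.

Initial set: {(B || (C && C)); !!B}.
(B || (C && C)): β-rule — branch into B  //  (C && C).
  branch 1 (add B):
    ○ open, literals {B=T}.
  branch 2 (add (C && C)):
    (C && C): α-rule — add C, C.
    ○ open, literals {B=T, C=T}.
0 branches closed, 2 open.
An open branch gives a countermodel: B=T (unmentioned atoms arbitrary); the premises hold there but the conclusion fails.

No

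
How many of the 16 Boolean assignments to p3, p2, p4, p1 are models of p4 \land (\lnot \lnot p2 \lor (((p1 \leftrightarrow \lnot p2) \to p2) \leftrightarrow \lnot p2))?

Initial set: {(p4 \land (\lnot \lnot p2 \lor (((p1 \leftrightarrow \lnot p2) \to p2) \leftrightarrow \lnot p2)))}.
(p4 \land (\lnot \lnot p2 \lor (((p1 \leftrightarrow \lnot p2) \to p2) \leftrightarrow \lnot p2))): α-rule — add p4, (\lnot \lnot p2 \lor (((p1 \leftrightarrow \lnot p2) \to p2) \leftrightarrow \lnot p2)).
(\lnot \lnot p2 \lor (((p1 \leftrightarrow \lnot p2) \to p2) \leftrightarrow \lnot p2)): β-rule — branch into \lnot \lnot p2  //  (((p1 \leftrightarrow \lnot p2) \to p2) \leftrightarrow \lnot p2).
  branch 1 (add \lnot \lnot p2):
    \lnot \lnot p2: drop double negation, giving p2.
    ○ open, literals {p2=true, p4=true}.
  branch 2 (add (((p1 \leftrightarrow \lnot p2) \to p2) \leftrightarrow \lnot p2)):
    (((p1 \leftrightarrow \lnot p2) \to p2) \leftrightarrow \lnot p2): β-rule — branch into ((p1 \leftrightarrow \lnot p2) \to p2), \lnot p2  //  \lnot ((p1 \leftrightarrow \lnot p2) \to p2), \lnot \lnot p2.
      branch 2.1 (add ((p1 \leftrightarrow \lnot p2) \to p2), \lnot p2):
        ((p1 \leftrightarrow \lnot p2) \to p2): β-rule — branch into \lnot (p1 \leftrightarrow \lnot p2)  //  p2.
          branch 2.1.1 (add \lnot (p1 \leftrightarrow \lnot p2)):
            \lnot (p1 \leftrightarrow \lnot p2): β-rule — branch into p1, \lnot \lnot p2  //  \lnot p1, \lnot p2.
              branch 2.1.1.1 (add p1, \lnot \lnot p2):
                × closes — contains both p2 and \lnot p2.
              branch 2.1.1.2 (add \lnot p1, \lnot p2):
                ○ open, literals {p1=false, p2=false, p4=true}.
          branch 2.1.2 (add p2):
            × closes — contains both p2 and \lnot p2.
      branch 2.2 (add \lnot ((p1 \leftrightarrow \lnot p2) \to p2), \lnot \lnot p2):
        \lnot ((p1 \leftrightarrow \lnot p2) \to p2): α-rule — add (p1 \leftrightarrow \lnot p2), \lnot p2.
        × closes — contains both p2 and \lnot p2.
3 branches closed, 2 open.
Each open branch fixes some atoms; the unmentioned ones are free. Counting distinct full assignments: branch {p2=true, p4=true} (p3, p1) contributes 4 new; branch {p1=false, p2=false, p4=true} (p3) contributes 2 new. Total: 6.

6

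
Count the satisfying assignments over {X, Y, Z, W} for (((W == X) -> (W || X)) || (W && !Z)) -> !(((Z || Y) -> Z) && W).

Initial set: {T ((((W == X) -> (W || X)) || (W && !Z)) -> !(((Z || Y) -> Z) && W))}.
T ((((W == X) -> (W || X)) || (W && !Z)) -> !(((Z || Y) -> Z) && W)): β-rule — branch into F (((W == X) -> (W || X)) || (W && !Z))  //  T !(((Z || Y) -> Z) && W).
  branch 1 (add F (((W == X) -> (W || X)) || (W && !Z))):
    F (((W == X) -> (W || X)) || (W && !Z)): α-rule — add F ((W == X) -> (W || X)), F (W && !Z).
    F ((W == X) -> (W || X)): α-rule — add T (W == X), F (W || X).
    F (W || X): α-rule — add F W, F X.
    F (W && !Z): β-rule — branch into F W  //  F !Z.
      branch 1.1 (add F W):
        T (W == X): β-rule — branch into T W, T X  //  F W, F X.
          branch 1.1.1 (add T W, T X):
            × closes — contains both W and !W.
          branch 1.1.2 (add F W, F X):
            ○ open, literals {W=F, X=F}.
      branch 1.2 (add F !Z):
        T (W == X): β-rule — branch into T W, T X  //  F W, F X.
          branch 1.2.1 (add T W, T X):
            × closes — contains both W and !W.
          branch 1.2.2 (add F W, F X):
            ○ open, literals {W=F, X=F, Z=T}.
  branch 2 (add T !(((Z || Y) -> Z) && W)):
    T !(((Z || Y) -> Z) && W): β-rule — branch into F ((Z || Y) -> Z)  //  F W.
      branch 2.1 (add F ((Z || Y) -> Z)):
        F ((Z || Y) -> Z): α-rule — add T (Z || Y), F Z.
        T (Z || Y): β-rule — branch into T Z  //  T Y.
          branch 2.1.1 (add T Z):
            × closes — contains both Z and !Z.
          branch 2.1.2 (add T Y):
            ○ open, literals {Y=T, Z=F}.
      branch 2.2 (add F W):
        ○ open, literals {W=F}.
3 branches closed, 4 open.
Each open branch fixes some atoms; the unmentioned ones are free. Counting distinct full assignments: branch {W=F, X=F} (Y, Z) contributes 4 new; branch {W=F, X=F, Z=T} (Y) contributes 0 new; branch {Y=T, Z=F} (X, W) contributes 3 new; branch {W=F} (X, Y, Z) contributes 3 new. Total: 10.

10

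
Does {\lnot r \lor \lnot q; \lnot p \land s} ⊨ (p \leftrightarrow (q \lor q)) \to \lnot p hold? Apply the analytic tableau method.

Yes

Initial set: {(\lnot r \lor \lnot q); (\lnot p \land s); \lnot ((p \leftrightarrow (q \lor q)) \to \lnot p)}.
(\lnot p \land s): α-rule — add \lnot p, s.
\lnot ((p \leftrightarrow (q \lor q)) \to \lnot p): α-rule — add (p \leftrightarrow (q \lor q)), \lnot \lnot p.
× closes — contains both p and \lnot p.
All 1 branch closes.
Every branch closed, so the premises entail the conclusion.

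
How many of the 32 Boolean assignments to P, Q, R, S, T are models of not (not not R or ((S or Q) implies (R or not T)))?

Initial set: {not (not not R or ((S or Q) implies (R or not T)))}.
not (not not R or ((S or Q) implies (R or not T))): α-rule — add not not not R, not ((S or Q) implies (R or not T)).
not not not R: drop double negation, giving not R.
not ((S or Q) implies (R or not T)): α-rule — add (S or Q), not (R or not T).
not (R or not T): α-rule — add not R, not not T.
(S or Q): β-rule — branch into S  //  Q.
  branch 1 (add S):
    ○ open, literals {R=false, S=true, T=true}.
  branch 2 (add Q):
    ○ open, literals {Q=true, R=false, T=true}.
0 branches closed, 2 open.
Each open branch fixes some atoms; the unmentioned ones are free. Counting distinct full assignments: branch {R=false, S=true, T=true} (P, Q) contributes 4 new; branch {Q=true, R=false, T=true} (P, S) contributes 2 new. Total: 6.

6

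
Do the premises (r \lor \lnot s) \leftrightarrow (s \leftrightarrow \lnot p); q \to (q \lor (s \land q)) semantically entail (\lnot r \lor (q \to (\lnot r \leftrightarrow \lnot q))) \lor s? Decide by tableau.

Yes

Initial set: {((r \lor \lnot s) \leftrightarrow (s \leftrightarrow \lnot p)); (q \to (q \lor (s \land q))); \lnot ((\lnot r \lor (q \to (\lnot r \leftrightarrow \lnot q))) \lor s)}.
\lnot ((\lnot r \lor (q \to (\lnot r \leftrightarrow \lnot q))) \lor s): α-rule — add \lnot (\lnot r \lor (q \to (\lnot r \leftrightarrow \lnot q))), \lnot s.
\lnot (\lnot r \lor (q \to (\lnot r \leftrightarrow \lnot q))): α-rule — add \lnot \lnot r, \lnot (q \to (\lnot r \leftrightarrow \lnot q)).
\lnot (q \to (\lnot r \leftrightarrow \lnot q)): α-rule — add q, \lnot (\lnot r \leftrightarrow \lnot q).
((r \lor \lnot s) \leftrightarrow (s \leftrightarrow \lnot p)): β-rule — branch into (r \lor \lnot s), (s \leftrightarrow \lnot p)  //  \lnot (r \lor \lnot s), \lnot (s \leftrightarrow \lnot p).
  branch 1 (add (r \lor \lnot s), (s \leftrightarrow \lnot p)):
    (q \to (q \lor (s \land q))): β-rule — branch into \lnot q  //  (q \lor (s \land q)).
      branch 1.1 (add \lnot q):
        × closes — contains both q and \lnot q.
      branch 1.2 (add (q \lor (s \land q))):
        \lnot (\lnot r \leftrightarrow \lnot q): β-rule — branch into \lnot r, \lnot \lnot q  //  \lnot \lnot r, \lnot q.
          branch 1.2.1 (add \lnot r, \lnot \lnot q):
            × closes — contains both r and \lnot r.
          branch 1.2.2 (add \lnot \lnot r, \lnot q):
            × closes — contains both q and \lnot q.
  branch 2 (add \lnot (r \lor \lnot s), \lnot (s \leftrightarrow \lnot p)):
    \lnot (r \lor \lnot s): α-rule — add \lnot r, \lnot \lnot s.
    × closes — contains both r and \lnot r.
All 4 branches close.
Every branch closed, so the premises entail the conclusion.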